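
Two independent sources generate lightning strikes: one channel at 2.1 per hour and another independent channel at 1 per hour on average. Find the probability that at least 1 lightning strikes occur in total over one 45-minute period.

Independent Poisson processes superpose: combined rate λ = 2.1 + 1 = 3.1 per hour.
Over the interval, μ = 3.1 × 0.75 = 2.325 (a 45-minute period = 0.75 hours).
P(N ≥ 1) = 1 − P(N ≤ 0) ≈ 0.9022.

0.9022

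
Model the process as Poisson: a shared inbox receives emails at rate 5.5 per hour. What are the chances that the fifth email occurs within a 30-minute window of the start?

Over the interval, μ = 5.5 × 0.5 = 2.75 (a 30-minute window = 0.5 hours).
The fifth arrival falls in the interval iff at least 5 events occur there: P(S_5 ≤ t) = P(N ≥ 5) = 1 − P(N ≤ 4) ≈ 0.1446.

0.1446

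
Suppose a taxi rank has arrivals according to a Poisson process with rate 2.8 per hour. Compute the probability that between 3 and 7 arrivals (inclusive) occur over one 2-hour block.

Over the interval, μ = 2.8 × 2 = 5.6 (a 2-hour block = 2 hours).
P(3 ≤ N ≤ 7) = Σ_{j=3}^{7} e^(−5.6) · 5.6^j/j! ≈ 0.7146.

0.7146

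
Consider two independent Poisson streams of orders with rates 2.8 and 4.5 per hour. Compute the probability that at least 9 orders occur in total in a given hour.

Independent Poisson processes superpose: combined rate λ = 2.8 + 4.5 = 7.3 per hour.
So μ = 7.3.
P(N ≥ 9) = 1 − P(N ≤ 8) ≈ 0.3108.

0.3108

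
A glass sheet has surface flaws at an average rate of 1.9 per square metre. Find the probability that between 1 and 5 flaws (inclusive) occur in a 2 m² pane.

0.7932

Over the interval, μ = 1.9 × 2 = 3.8 (a 2 m² pane = 2 square metres).
P(1 ≤ N ≤ 5) = Σ_{j=1}^{5} e^(−3.8) · 3.8^j/j! ≈ 0.7932.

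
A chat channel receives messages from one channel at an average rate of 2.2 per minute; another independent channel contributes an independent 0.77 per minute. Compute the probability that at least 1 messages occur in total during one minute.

Independent Poisson processes superpose: combined rate λ = 2.2 + 0.77 = 2.97 per minute.
So μ = 2.97.
P(N ≥ 1) = 1 − P(N ≤ 0) ≈ 0.9487.

0.9487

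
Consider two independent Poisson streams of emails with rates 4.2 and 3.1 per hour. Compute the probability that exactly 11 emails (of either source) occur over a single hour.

Independent Poisson processes superpose: combined rate λ = 4.2 + 3.1 = 7.3 per hour.
So μ = 7.3.
P(N = 11) = e^(−7.3) · 7.3^11/11! ≈ 0.0531.

0.0531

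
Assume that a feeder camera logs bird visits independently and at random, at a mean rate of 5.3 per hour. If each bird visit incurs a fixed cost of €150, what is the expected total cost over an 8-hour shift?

€6360

E[N] = 5.3 × 8 = 42.4 (an 8-hour shift = 8 hours); E[cost] = 42.4 × €150 = €6360.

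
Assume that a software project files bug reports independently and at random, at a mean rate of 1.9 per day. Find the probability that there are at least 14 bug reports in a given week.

Over the interval, μ = 1.9 × 7 = 13.3 (a week = 7 days).
P(N ≥ 14) = 1 − P(N ≤ 13) = 1 − Σ_{j=0}^{13} e^(−μ) μ^j/j! ≈ 0.4599.

0.4599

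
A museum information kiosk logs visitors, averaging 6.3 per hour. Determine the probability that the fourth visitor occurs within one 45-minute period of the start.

Over the interval, μ = 6.3 × 0.75 = 4.725 (a 45-minute period = 0.75 hours).
The fourth arrival falls in the interval iff at least 4 events occur there: P(S_4 ≤ t) = P(N ≥ 4) = 1 − P(N ≤ 3) ≈ 0.6942.

0.6942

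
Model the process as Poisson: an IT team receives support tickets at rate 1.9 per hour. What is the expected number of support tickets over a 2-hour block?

3.8

E[N] = λt = 1.9 × 2 = 3.8 (a 2-hour block = 2 hours).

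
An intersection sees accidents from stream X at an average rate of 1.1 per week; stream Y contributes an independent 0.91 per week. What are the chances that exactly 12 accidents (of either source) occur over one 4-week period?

Independent Poisson processes superpose: combined rate λ = 1.1 + 0.91 = 2.01 per week.
Over the interval, μ = 2.01 × 4 = 8.04 (a 4-week period = 4 weeks).
P(N = 12) = e^(−8.04) · 8.04^12/12! ≈ 0.0491.

0.0491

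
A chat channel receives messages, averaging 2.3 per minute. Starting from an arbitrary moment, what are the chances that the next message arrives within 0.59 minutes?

Inter-arrival times are exponential with rate λ = 2.3 per minute.
P(T ≤ 0.59) = 1 − e^(−λt) = 1 − e^(−2.3 × 0.59) = 1 − e^(−1.357) ≈ 0.7426.

0.7426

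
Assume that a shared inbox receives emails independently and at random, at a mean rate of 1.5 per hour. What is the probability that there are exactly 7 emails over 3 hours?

Over the interval, μ = 1.5 × 3 = 4.5 (3 hours).
P(N = 7) = e^(−μ) μ^7/7! = e^(−4.5) · 4.5^7/5040 ≈ 0.0824.

0.0824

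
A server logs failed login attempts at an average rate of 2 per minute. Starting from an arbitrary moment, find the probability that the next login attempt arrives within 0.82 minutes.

Inter-arrival times are exponential with rate λ = 2 per minute.
P(T ≤ 0.82) = 1 − e^(−λt) = 1 − e^(−2 × 0.82) = 1 − e^(−1.64) ≈ 0.8060.

0.8060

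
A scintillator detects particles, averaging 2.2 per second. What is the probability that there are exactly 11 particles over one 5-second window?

0.1194

Over the interval, μ = 2.2 × 5 = 11 (a 5-second window = 5 seconds).
P(N = 11) = e^(−μ) μ^11/11! = e^(−11) · 11^11/39916800 ≈ 0.1194.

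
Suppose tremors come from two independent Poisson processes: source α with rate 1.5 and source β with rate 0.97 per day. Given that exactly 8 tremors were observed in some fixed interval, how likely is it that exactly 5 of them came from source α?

Given the total, each event is independently from source α with probability p = λ_α/(λ_α+λ_β) = 1.5/2.47 ≈ 0.6073.
So K ~ Binomial(8, 1.5/2.47): P(K = 5) = C(8,5) · (1.5/2.47)^5 · (0.97/2.47)^3 ≈ 0.2801.

0.2801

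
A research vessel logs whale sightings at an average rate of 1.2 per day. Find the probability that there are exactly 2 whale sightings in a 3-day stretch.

0.1771

Over the interval, μ = 1.2 × 3 = 3.6 (a 3-day stretch = 3 days).
P(N = 2) = e^(−μ) μ^2/2! = e^(−3.6) · 3.6^2/2 ≈ 0.1771.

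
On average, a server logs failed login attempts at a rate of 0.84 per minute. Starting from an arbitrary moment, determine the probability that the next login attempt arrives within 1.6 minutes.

0.7392

Inter-arrival times are exponential with rate λ = 0.84 per minute.
P(T ≤ 1.6) = 1 − e^(−λt) = 1 − e^(−0.84 × 1.6) = 1 − e^(−1.344) ≈ 0.7392.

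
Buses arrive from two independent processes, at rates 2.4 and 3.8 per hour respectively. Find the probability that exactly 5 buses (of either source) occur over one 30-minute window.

0.1075

Independent Poisson processes superpose: combined rate λ = 2.4 + 3.8 = 6.2 per hour.
Over the interval, μ = 6.2 × 0.5 = 3.1 (a 30-minute window = 0.5 hours).
P(N = 5) = e^(−3.1) · 3.1^5/5! ≈ 0.1075.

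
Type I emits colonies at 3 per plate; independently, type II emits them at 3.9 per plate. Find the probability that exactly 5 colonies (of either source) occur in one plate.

0.1314

Independent Poisson processes superpose: combined rate λ = 3 + 3.9 = 6.9 per plate.
So μ = 6.9.
P(N = 5) = e^(−6.9) · 6.9^5/5! ≈ 0.1314.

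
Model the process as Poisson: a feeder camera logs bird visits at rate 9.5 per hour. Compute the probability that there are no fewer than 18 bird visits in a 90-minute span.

Over the interval, μ = 9.5 × 1.5 = 14.25 (a 90-minute span = 1.5 hours).
P(N ≥ 18) = 1 − P(N ≤ 17) = 1 − Σ_{j=0}^{17} e^(−μ) μ^j/j! ≈ 0.1911.

0.1911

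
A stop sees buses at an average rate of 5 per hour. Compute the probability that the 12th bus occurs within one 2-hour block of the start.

Over the interval, μ = 5 × 2 = 10 (a 2-hour block = 2 hours).
The 12th arrival falls in the interval iff at least 12 events occur there: P(S_12 ≤ t) = P(N ≥ 12) = 1 − P(N ≤ 11) ≈ 0.3032.

0.3032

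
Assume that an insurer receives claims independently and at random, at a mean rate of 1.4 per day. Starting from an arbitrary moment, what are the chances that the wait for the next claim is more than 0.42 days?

0.5554

The wait for the next event is exponential with rate λ = 1.4 per day.
P(T > 0.42) = e^(−λt) = e^(−1.4 × 0.42) = e^(−0.588) ≈ 0.5554.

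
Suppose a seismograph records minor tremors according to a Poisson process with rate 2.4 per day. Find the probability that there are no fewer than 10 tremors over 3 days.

0.1904

Over the interval, μ = 2.4 × 3 = 7.2 (3 days).
P(N ≥ 10) = 1 − P(N ≤ 9) = 1 − Σ_{j=0}^{9} e^(−μ) μ^j/j! ≈ 0.1904.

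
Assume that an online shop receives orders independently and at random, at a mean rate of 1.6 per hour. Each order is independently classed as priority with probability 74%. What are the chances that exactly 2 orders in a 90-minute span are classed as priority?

0.2670

Thinning: the orders that are classed as priority themselves form a Poisson process with rate 0.74 × 1.6 = 1.184 per hour.
Over the interval, μ = 1.184 × 1.5 = 1.776 (a 90-minute span = 1.5 hours).
P(N = 2) = e^(−1.776) · 1.776^2/2! ≈ 0.2670.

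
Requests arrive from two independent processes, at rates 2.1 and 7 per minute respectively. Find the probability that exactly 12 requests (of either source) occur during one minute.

Independent Poisson processes superpose: combined rate λ = 2.1 + 7 = 9.1 per minute.
So μ = 9.1.
P(N = 12) = e^(−9.1) · 9.1^12/12! ≈ 0.0752.

0.0752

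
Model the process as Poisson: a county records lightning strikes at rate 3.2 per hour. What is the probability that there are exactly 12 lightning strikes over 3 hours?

0.0866

Over the interval, μ = 3.2 × 3 = 9.6 (3 hours).
P(N = 12) = e^(−μ) μ^12/12! = e^(−9.6) · 9.6^12/479001600 ≈ 0.0866.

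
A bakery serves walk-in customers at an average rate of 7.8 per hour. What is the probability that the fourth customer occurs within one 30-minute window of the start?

0.5468

Over the interval, μ = 7.8 × 0.5 = 3.9 (a 30-minute window = 0.5 hours).
The fourth arrival falls in the interval iff at least 4 events occur there: P(S_4 ≤ t) = P(N ≥ 4) = 1 − P(N ≤ 3) ≈ 0.5468.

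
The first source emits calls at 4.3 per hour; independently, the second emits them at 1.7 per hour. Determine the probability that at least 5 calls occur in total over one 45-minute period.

0.4679

Independent Poisson processes superpose: combined rate λ = 4.3 + 1.7 = 6 per hour.
Over the interval, μ = 6 × 0.75 = 4.5 (a 45-minute period = 0.75 hours).
P(N ≥ 5) = 1 − P(N ≤ 4) ≈ 0.4679.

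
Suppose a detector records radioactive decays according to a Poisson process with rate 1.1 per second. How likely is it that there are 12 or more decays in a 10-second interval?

0.4207

Over the interval, μ = 1.1 × 10 = 11 (a 10-second interval = 10 seconds).
P(N ≥ 12) = 1 − P(N ≤ 11) = 1 − Σ_{j=0}^{11} e^(−μ) μ^j/j! ≈ 0.4207.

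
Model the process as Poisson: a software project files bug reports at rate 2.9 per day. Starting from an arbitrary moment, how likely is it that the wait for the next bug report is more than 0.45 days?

0.2712

The wait for the next event is exponential with rate λ = 2.9 per day.
P(T > 0.45) = e^(−λt) = e^(−2.9 × 0.45) = e^(−1.305) ≈ 0.2712.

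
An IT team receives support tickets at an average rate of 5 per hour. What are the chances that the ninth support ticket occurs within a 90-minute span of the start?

0.3380

Over the interval, μ = 5 × 1.5 = 7.5 (a 90-minute span = 1.5 hours).
The ninth arrival falls in the interval iff at least 9 events occur there: P(S_9 ≤ t) = P(N ≥ 9) = 1 − P(N ≤ 8) ≈ 0.3380.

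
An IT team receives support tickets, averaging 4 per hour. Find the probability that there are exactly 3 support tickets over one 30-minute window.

Over the interval, μ = 4 × 0.5 = 2 (a 30-minute window = 0.5 hours).
P(N = 3) = e^(−μ) μ^3/3! = e^(−2) · 2^3/6 ≈ 0.1804.

0.1804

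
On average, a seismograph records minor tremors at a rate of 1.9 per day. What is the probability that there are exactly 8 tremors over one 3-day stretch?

Over the interval, μ = 1.9 × 3 = 5.7 (a 3-day stretch = 3 days).
P(N = 8) = e^(−μ) μ^8/8! = e^(−5.7) · 5.7^8/40320 ≈ 0.0925.

0.0925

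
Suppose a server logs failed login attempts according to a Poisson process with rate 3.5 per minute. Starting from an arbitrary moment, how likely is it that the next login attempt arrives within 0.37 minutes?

0.7261

Inter-arrival times are exponential with rate λ = 3.5 per minute.
P(T ≤ 0.37) = 1 − e^(−λt) = 1 − e^(−3.5 × 0.37) = 1 − e^(−1.295) ≈ 0.7261.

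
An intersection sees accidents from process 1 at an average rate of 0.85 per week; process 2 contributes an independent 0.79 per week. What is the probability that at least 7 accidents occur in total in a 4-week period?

0.4829

Independent Poisson processes superpose: combined rate λ = 0.85 + 0.79 = 1.64 per week.
Over the interval, μ = 1.64 × 4 = 6.56 (a 4-week period = 4 weeks).
P(N ≥ 7) = 1 − P(N ≤ 6) ≈ 0.4829.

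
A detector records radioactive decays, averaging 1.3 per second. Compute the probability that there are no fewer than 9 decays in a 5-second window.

0.2084

Over the interval, μ = 1.3 × 5 = 6.5 (a 5-second window = 5 seconds).
P(N ≥ 9) = 1 − P(N ≤ 8) = 1 − Σ_{j=0}^{8} e^(−μ) μ^j/j! ≈ 0.2084.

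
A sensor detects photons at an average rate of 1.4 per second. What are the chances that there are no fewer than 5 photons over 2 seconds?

Over the interval, μ = 1.4 × 2 = 2.8 (2 seconds).
P(N ≥ 5) = 1 − P(N ≤ 4) = 1 − Σ_{j=0}^{4} e^(−μ) μ^j/j! ≈ 0.1523.

0.1523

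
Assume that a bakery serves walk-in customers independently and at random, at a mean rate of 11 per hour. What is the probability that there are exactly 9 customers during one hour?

With mean μ = 11 per hour,
P(N = 9) = e^(−μ) μ^9/9! = e^(−11) · 11^9/362880 ≈ 0.1085.

0.1085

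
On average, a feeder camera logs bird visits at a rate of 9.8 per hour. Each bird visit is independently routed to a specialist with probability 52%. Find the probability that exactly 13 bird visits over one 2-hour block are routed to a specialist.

0.0770

Thinning: the bird visits that are routed to a specialist themselves form a Poisson process with rate 0.52 × 9.8 = 5.096 per hour.
Over the interval, μ = 5.096 × 2 = 10.192 (a 2-hour block = 2 hours).
P(N = 13) = e^(−10.192) · 10.192^13/13! ≈ 0.0770.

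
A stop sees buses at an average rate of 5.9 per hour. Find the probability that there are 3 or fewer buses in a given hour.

With mean μ = 5.9 per hour,
P(N ≤ 3) = Σ_{j=0}^{3} e^(−μ) μ^j/j! ≈ 0.1604.

0.1604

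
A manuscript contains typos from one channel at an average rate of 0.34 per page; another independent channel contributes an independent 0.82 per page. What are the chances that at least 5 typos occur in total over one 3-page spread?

Independent Poisson processes superpose: combined rate λ = 0.34 + 0.82 = 1.16 per page.
Over the interval, μ = 1.16 × 3 = 3.48 (a 3-page spread = 3 pages).
P(N ≥ 5) = 1 − P(N ≤ 4) ≈ 0.2708.

0.2708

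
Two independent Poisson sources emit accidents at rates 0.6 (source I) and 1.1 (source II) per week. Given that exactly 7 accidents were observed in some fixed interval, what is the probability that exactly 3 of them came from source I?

Given the total, each event is independently from source I with probability p = λ_I/(λ_I+λ_II) = 0.6/1.7 ≈ 0.3529.
So K ~ Binomial(7, 0.6/1.7): P(K = 3) = C(7,3) · (0.6/1.7)^3 · (1.1/1.7)^4 ≈ 0.2697.

0.2697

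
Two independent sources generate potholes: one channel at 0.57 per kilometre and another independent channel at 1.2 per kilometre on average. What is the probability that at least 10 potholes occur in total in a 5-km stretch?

0.3928

Independent Poisson processes superpose: combined rate λ = 0.57 + 1.2 = 1.77 per kilometre.
Over the interval, μ = 1.77 × 5 = 8.85 (a 5-km stretch = 5 kilometres).
P(N ≥ 10) = 1 − P(N ≤ 9) ≈ 0.3928.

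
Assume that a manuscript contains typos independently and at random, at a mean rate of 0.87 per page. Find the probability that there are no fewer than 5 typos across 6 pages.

Over the interval, μ = 0.87 × 6 = 5.22 (6 pages).
P(N ≥ 5) = 1 − P(N ≤ 4) = 1 − Σ_{j=0}^{4} e^(−μ) μ^j/j! ≈ 0.5972.

0.5972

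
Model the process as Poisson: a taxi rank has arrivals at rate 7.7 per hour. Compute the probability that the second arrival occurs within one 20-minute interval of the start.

0.7261

Over the interval, μ = 7.7 × 1/3 ≈ 2.56667 (a 20-minute interval = 1/3 hours).
The second arrival falls in the interval iff at least 2 events occur there: P(S_2 ≤ t) = P(N ≥ 2) = 1 − P(N ≤ 1) ≈ 0.7261.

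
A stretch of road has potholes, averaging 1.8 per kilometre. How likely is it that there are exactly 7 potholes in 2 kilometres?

Over the interval, μ = 1.8 × 2 = 3.6 (2 kilometres).
P(N = 7) = e^(−μ) μ^7/7! = e^(−3.6) · 3.6^7/5040 ≈ 0.0425.

0.0425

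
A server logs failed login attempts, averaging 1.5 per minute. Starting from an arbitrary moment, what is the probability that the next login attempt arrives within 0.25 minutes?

0.3127

Inter-arrival times are exponential with rate λ = 1.5 per minute.
P(T ≤ 0.25) = 1 − e^(−λt) = 1 − e^(−1.5 × 0.25) = 1 − e^(−0.375) ≈ 0.3127.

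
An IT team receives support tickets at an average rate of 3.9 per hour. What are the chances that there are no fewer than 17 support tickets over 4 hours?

0.3944

Over the interval, μ = 3.9 × 4 = 15.6 (4 hours).
P(N ≥ 17) = 1 − P(N ≤ 16) = 1 − Σ_{j=0}^{16} e^(−μ) μ^j/j! ≈ 0.3944.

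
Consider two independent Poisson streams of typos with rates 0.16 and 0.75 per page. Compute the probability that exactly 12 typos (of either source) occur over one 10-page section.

0.0752

Independent Poisson processes superpose: combined rate λ = 0.16 + 0.75 = 0.91 per page.
Over the interval, μ = 0.91 × 10 = 9.1 (a 10-page section = 10 pages).
P(N = 12) = e^(−9.1) · 9.1^12/12! ≈ 0.0752.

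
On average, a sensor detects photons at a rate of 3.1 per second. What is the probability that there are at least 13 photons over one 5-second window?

0.7717

Over the interval, μ = 3.1 × 5 = 15.5 (a 5-second window = 5 seconds).
P(N ≥ 13) = 1 − P(N ≤ 12) = 1 − Σ_{j=0}^{12} e^(−μ) μ^j/j! ≈ 0.7717.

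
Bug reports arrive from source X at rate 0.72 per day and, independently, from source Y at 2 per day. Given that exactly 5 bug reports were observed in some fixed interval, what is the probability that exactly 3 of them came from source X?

Given the total, each event is independently from source X with probability p = λ_X/(λ_X+λ_Y) = 0.72/2.72 ≈ 0.2647.
So K ~ Binomial(5, 0.72/2.72): P(K = 3) = C(5,3) · (0.72/2.72)^3 · (2/2.72)^2 ≈ 0.1003.

0.1003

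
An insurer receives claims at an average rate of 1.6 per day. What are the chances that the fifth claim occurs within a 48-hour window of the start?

0.2194

Over the interval, μ = 1.6 × 2 = 3.2 (a 48-hour window = 2 days).
The fifth arrival falls in the interval iff at least 5 events occur there: P(S_5 ≤ t) = P(N ≥ 5) = 1 − P(N ≤ 4) ≈ 0.2194.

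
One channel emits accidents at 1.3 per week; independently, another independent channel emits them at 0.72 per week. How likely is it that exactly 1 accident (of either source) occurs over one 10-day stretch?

0.1611

Independent Poisson processes superpose: combined rate λ = 1.3 + 0.72 = 2.02 per week.
Over the interval, μ = 2.02 × 10/7 ≈ 2.88571 (a 10-day stretch = 10/7 weeks).
P(N = 1) = e^(−2.88571) · 2.88571^1/1! ≈ 0.1611.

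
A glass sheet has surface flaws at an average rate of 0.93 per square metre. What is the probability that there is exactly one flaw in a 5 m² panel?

Over the interval, μ = 0.93 × 5 = 4.65 (a 5 m² panel = 5 square metres).
P(N = 1) = e^(−μ) μ^1/1! = e^(−4.65) · 4.65^1/1 ≈ 0.0445.

0.0445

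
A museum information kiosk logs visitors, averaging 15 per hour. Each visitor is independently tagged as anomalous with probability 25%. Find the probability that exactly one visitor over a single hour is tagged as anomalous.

0.0882

Thinning: the visitors that are tagged as anomalous themselves form a Poisson process with rate 0.25 × 15 = 3.75 per hour.
So μ = 3.75.
P(N = 1) = e^(−3.75) · 3.75^1/1! ≈ 0.0882.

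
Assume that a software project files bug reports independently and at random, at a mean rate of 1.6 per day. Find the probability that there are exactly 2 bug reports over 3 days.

0.0948

Over the interval, μ = 1.6 × 3 = 4.8 (3 days).
P(N = 2) = e^(−μ) μ^2/2! = e^(−4.8) · 4.8^2/2 ≈ 0.0948.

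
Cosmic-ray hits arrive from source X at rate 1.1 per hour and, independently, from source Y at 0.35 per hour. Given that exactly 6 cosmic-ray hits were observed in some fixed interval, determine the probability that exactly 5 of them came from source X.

0.3639

Given the total, each event is independently from source X with probability p = λ_X/(λ_X+λ_Y) = 1.1/1.45 ≈ 0.7586.
So K ~ Binomial(6, 1.1/1.45): P(K = 5) = C(6,5) · (1.1/1.45)^5 · (0.35/1.45)^1 ≈ 0.3639.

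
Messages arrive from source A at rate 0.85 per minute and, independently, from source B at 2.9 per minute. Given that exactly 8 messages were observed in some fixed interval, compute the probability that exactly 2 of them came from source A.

Given the total, each event is independently from source A with probability p = λ_A/(λ_A+λ_B) = 0.85/3.75 ≈ 0.2267.
So K ~ Binomial(8, 0.85/3.75): P(K = 2) = C(8,2) · (0.85/3.75)^2 · (2.9/3.75)^6 ≈ 0.3077.

0.3077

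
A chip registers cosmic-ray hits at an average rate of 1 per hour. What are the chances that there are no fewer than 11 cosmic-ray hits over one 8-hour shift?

0.1841

Over the interval, μ = 1 × 8 = 8 (an 8-hour shift = 8 hours).
P(N ≥ 11) = 1 − P(N ≤ 10) = 1 − Σ_{j=0}^{10} e^(−μ) μ^j/j! ≈ 0.1841.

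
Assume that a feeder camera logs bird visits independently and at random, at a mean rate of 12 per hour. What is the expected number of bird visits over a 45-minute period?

9

E[N] = λt = 12 × 0.75 = 9 (a 45-minute period = 0.75 hours).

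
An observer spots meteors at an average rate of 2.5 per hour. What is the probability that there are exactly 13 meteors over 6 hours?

Over the interval, μ = 2.5 × 6 = 15 (6 hours).
P(N = 13) = e^(−μ) μ^13/13! = e^(−15) · 15^13/6227020800 ≈ 0.0956.

0.0956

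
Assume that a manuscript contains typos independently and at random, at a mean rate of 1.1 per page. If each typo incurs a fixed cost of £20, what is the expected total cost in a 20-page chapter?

£440

E[N] = 1.1 × 20 = 22 (a 20-page chapter = 20 pages); E[cost] = 22 × £20 = £440.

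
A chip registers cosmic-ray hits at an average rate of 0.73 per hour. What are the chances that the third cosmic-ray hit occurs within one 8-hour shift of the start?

Over the interval, μ = 0.73 × 8 = 5.84 (an 8-hour shift = 8 hours).
The third arrival falls in the interval iff at least 3 events occur there: P(S_3 ≤ t) = P(N ≥ 3) = 1 − P(N ≤ 2) ≈ 0.9305.

0.9305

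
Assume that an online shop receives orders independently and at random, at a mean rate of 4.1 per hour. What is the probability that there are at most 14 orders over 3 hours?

0.7442

Over the interval, μ = 4.1 × 3 = 12.3 (3 hours).
P(N ≤ 14) = Σ_{j=0}^{14} e^(−μ) μ^j/j! ≈ 0.7442.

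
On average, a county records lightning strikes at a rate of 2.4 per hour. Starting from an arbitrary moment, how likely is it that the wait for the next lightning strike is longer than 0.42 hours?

0.3649

The wait for the next event is exponential with rate λ = 2.4 per hour.
P(T > 0.42) = e^(−λt) = e^(−2.4 × 0.42) = e^(−1.008) ≈ 0.3649.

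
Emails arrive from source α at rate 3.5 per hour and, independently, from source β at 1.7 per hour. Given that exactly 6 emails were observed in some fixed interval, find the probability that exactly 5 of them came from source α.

Given the total, each event is independently from source α with probability p = λ_α/(λ_α+λ_β) = 3.5/5.2 ≈ 0.6731.
So K ~ Binomial(6, 3.5/5.2): P(K = 5) = C(6,5) · (3.5/5.2)^5 · (1.7/5.2)^1 ≈ 0.2710.

0.2710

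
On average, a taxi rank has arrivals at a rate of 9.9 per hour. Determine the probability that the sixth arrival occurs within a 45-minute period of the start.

Over the interval, μ = 9.9 × 0.75 = 7.425 (a 45-minute period = 0.75 hours).
The sixth arrival falls in the interval iff at least 6 events occur there: P(S_6 ≤ t) = P(N ≥ 6) = 1 − P(N ≤ 5) ≈ 0.7503.

0.7503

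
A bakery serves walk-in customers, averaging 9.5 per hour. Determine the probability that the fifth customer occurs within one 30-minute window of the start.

Over the interval, μ = 9.5 × 0.5 = 4.75 (a 30-minute window = 0.5 hours).
The fifth arrival falls in the interval iff at least 5 events occur there: P(S_5 ≤ t) = P(N ≥ 5) = 1 − P(N ≤ 4) ≈ 0.5146.

0.5146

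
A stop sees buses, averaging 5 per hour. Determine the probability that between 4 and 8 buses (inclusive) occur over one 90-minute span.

Over the interval, μ = 5 × 1.5 = 7.5 (a 90-minute span = 1.5 hours).
P(4 ≤ N ≤ 8) = Σ_{j=4}^{8} e^(−7.5) · 7.5^j/j! ≈ 0.6028.

0.6028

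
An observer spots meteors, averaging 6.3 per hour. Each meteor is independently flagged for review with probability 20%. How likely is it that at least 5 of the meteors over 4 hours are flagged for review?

0.5665

Thinning: the meteors that are flagged for review themselves form a Poisson process with rate 0.2 × 6.3 = 1.26 per hour.
Over the interval, μ = 1.26 × 4 = 5.04 (4 hours).
P(N ≥ 5) = 1 − P(N ≤ 4) ≈ 0.5665.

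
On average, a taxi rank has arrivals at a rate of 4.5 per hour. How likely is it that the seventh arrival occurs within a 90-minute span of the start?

Over the interval, μ = 4.5 × 1.5 = 6.75 (a 90-minute span = 1.5 hours).
The seventh arrival falls in the interval iff at least 7 events occur there: P(S_7 ≤ t) = P(N ≥ 7) = 1 − P(N ≤ 6) ≈ 0.5124.

0.5124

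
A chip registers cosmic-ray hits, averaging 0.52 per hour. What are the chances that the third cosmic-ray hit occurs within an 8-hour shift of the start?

Over the interval, μ = 0.52 × 8 = 4.16 (an 8-hour shift = 8 hours).
The third arrival falls in the interval iff at least 3 events occur there: P(S_3 ≤ t) = P(N ≥ 3) = 1 − P(N ≤ 2) ≈ 0.7844.

0.7844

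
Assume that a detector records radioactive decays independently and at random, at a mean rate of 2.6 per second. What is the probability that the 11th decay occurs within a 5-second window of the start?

Over the interval, μ = 2.6 × 5 = 13 (a 5-second window = 5 seconds).
The 11th arrival falls in the interval iff at least 11 events occur there: P(S_11 ≤ t) = P(N ≥ 11) = 1 − P(N ≤ 10) ≈ 0.7483.

0.7483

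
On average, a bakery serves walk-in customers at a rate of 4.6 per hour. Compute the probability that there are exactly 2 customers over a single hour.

0.1063

With mean μ = 4.6 per hour,
P(N = 2) = e^(−μ) μ^2/2! = e^(−4.6) · 4.6^2/2 ≈ 0.1063.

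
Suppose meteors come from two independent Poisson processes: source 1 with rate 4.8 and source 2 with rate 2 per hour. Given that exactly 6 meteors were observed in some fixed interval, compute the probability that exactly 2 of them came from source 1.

0.0559

Given the total, each event is independently from source 1 with probability p = λ_1/(λ_1+λ_2) = 4.8/6.8 ≈ 0.7059.
So K ~ Binomial(6, 4.8/6.8): P(K = 2) = C(6,2) · (4.8/6.8)^2 · (2/6.8)^4 ≈ 0.0559.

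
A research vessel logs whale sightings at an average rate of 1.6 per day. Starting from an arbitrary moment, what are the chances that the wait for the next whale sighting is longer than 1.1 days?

0.1720

The wait for the next event is exponential with rate λ = 1.6 per day.
P(T > 1.1) = e^(−λt) = e^(−1.6 × 1.1) = e^(−1.76) ≈ 0.1720.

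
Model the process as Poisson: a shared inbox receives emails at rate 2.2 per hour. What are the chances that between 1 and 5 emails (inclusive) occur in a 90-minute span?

Over the interval, μ = 2.2 × 1.5 = 3.3 (a 90-minute span = 1.5 hours).
P(1 ≤ N ≤ 5) = Σ_{j=1}^{5} e^(−3.3) · 3.3^j/j! ≈ 0.8460.

0.8460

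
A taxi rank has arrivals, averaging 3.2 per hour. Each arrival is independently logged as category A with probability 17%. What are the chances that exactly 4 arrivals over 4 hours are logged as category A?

0.1060

Thinning: the arrivals that are logged as category A themselves form a Poisson process with rate 0.17 × 3.2 = 0.544 per hour.
Over the interval, μ = 0.544 × 4 = 2.176 (4 hours).
P(N = 4) = e^(−2.176) · 2.176^4/4! ≈ 0.1060.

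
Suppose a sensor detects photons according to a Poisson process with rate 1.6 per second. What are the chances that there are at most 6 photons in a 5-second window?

Over the interval, μ = 1.6 × 5 = 8 (a 5-second window = 5 seconds).
P(N ≤ 6) = Σ_{j=0}^{6} e^(−μ) μ^j/j! ≈ 0.3134.

0.3134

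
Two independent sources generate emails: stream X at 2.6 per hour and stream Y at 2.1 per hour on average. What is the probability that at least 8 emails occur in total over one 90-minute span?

0.4087

Independent Poisson processes superpose: combined rate λ = 2.6 + 2.1 = 4.7 per hour.
Over the interval, μ = 4.7 × 1.5 = 7.05 (a 90-minute span = 1.5 hours).
P(N ≥ 8) = 1 − P(N ≤ 7) ≈ 0.4087.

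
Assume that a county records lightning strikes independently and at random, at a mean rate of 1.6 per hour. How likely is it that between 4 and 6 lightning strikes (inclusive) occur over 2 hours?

0.3529

Over the interval, μ = 1.6 × 2 = 3.2 (2 hours).
P(4 ≤ N ≤ 6) = Σ_{j=4}^{6} e^(−3.2) · 3.2^j/j! ≈ 0.3529.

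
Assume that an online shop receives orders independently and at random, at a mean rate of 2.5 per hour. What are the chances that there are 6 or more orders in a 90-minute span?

0.1771

Over the interval, μ = 2.5 × 1.5 = 3.75 (a 90-minute span = 1.5 hours).
P(N ≥ 6) = 1 − P(N ≤ 5) = 1 − Σ_{j=0}^{5} e^(−μ) μ^j/j! ≈ 0.1771.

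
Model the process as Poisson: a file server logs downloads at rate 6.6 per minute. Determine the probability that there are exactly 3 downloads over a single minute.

0.0652

With mean μ = 6.6 per minute,
P(N = 3) = e^(−μ) μ^3/3! = e^(−6.6) · 6.6^3/6 ≈ 0.0652.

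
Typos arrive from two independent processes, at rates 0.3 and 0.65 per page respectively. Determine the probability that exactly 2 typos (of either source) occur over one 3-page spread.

Independent Poisson processes superpose: combined rate λ = 0.3 + 0.65 = 0.95 per page.
Over the interval, μ = 0.95 × 3 = 2.85 (a 3-page spread = 3 pages).
P(N = 2) = e^(−2.85) · 2.85^2/2! ≈ 0.2349.

0.2349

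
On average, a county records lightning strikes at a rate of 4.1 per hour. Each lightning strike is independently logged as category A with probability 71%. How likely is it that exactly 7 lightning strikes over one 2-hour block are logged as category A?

0.1332

Thinning: the lightning strikes that are logged as category A themselves form a Poisson process with rate 0.71 × 4.1 = 2.911 per hour.
Over the interval, μ = 2.911 × 2 = 5.822 (a 2-hour block = 2 hours).
P(N = 7) = e^(−5.822) · 5.822^7/7! ≈ 0.1332.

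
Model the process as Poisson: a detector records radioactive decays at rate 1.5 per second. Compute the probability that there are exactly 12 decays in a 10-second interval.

Over the interval, μ = 1.5 × 10 = 15 (a 10-second interval = 10 seconds).
P(N = 12) = e^(−μ) μ^12/12! = e^(−15) · 15^12/479001600 ≈ 0.0829.

0.0829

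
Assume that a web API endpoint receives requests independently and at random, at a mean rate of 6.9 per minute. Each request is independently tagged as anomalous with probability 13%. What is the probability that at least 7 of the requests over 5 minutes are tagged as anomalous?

Thinning: the requests that are tagged as anomalous themselves form a Poisson process with rate 0.13 × 6.9 = 0.897 per minute.
Over the interval, μ = 0.897 × 5 = 4.485 (5 minutes).
P(N ≥ 7) = 1 − P(N ≤ 6) ≈ 0.1670.

0.1670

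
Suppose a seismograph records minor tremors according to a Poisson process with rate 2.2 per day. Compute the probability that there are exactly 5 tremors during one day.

0.0476

With mean μ = 2.2 per day,
P(N = 5) = e^(−μ) μ^5/5! = e^(−2.2) · 2.2^5/120 ≈ 0.0476.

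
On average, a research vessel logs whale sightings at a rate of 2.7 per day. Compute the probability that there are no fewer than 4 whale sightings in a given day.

0.2859

With mean μ = 2.7 per day,
P(N ≥ 4) = 1 − P(N ≤ 3) = 1 − Σ_{j=0}^{3} e^(−μ) μ^j/j! ≈ 0.2859.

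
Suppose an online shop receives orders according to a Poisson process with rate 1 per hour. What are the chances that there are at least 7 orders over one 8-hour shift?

0.6866

Over the interval, μ = 1 × 8 = 8 (an 8-hour shift = 8 hours).
P(N ≥ 7) = 1 − P(N ≤ 6) = 1 − Σ_{j=0}^{6} e^(−μ) μ^j/j! ≈ 0.6866.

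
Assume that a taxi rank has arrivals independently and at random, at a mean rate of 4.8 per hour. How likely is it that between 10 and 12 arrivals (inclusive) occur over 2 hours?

Over the interval, μ = 4.8 × 2 = 9.6 (2 hours).
P(10 ≤ N ≤ 12) = Σ_{j=10}^{12} e^(−9.6) · 9.6^j/j! ≈ 0.3190.

0.3190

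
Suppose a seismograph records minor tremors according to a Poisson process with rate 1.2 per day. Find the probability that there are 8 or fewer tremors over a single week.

0.5369

Over the interval, μ = 1.2 × 7 = 8.4 (a week = 7 days).
P(N ≤ 8) = Σ_{j=0}^{8} e^(−μ) μ^j/j! ≈ 0.5369.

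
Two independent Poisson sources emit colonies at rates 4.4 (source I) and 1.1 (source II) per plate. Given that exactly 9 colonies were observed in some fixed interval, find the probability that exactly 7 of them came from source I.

Given the total, each event is independently from source I with probability p = λ_I/(λ_I+λ_II) = 4.4/5.5 = 0.8000.
So K ~ Binomial(9, 4.4/5.5): P(K = 7) = C(9,7) · (4.4/5.5)^7 · (1.1/5.5)^2 ≈ 0.3020.

0.3020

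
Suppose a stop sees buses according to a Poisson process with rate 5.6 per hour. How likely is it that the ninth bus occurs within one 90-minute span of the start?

0.4631

Over the interval, μ = 5.6 × 1.5 = 8.4 (a 90-minute span = 1.5 hours).
The ninth arrival falls in the interval iff at least 9 events occur there: P(S_9 ≤ t) = P(N ≥ 9) = 1 − P(N ≤ 8) ≈ 0.4631.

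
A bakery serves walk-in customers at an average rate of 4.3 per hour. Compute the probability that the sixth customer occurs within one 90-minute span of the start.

0.6236

Over the interval, μ = 4.3 × 1.5 = 6.45 (a 90-minute span = 1.5 hours).
The sixth arrival falls in the interval iff at least 6 events occur there: P(S_6 ≤ t) = P(N ≥ 6) = 1 − P(N ≤ 5) ≈ 0.6236.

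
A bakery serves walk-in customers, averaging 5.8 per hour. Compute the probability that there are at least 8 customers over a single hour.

With mean μ = 5.8 per hour,
P(N ≥ 8) = 1 − P(N ≤ 7) = 1 − Σ_{j=0}^{7} e^(−μ) μ^j/j! ≈ 0.2290.

0.2290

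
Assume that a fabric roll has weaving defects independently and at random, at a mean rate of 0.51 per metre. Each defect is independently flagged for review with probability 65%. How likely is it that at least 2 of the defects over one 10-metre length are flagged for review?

Thinning: the defects that are flagged for review themselves form a Poisson process with rate 0.65 × 0.51 = 0.3315 per metre.
Over the interval, μ = 0.3315 × 10 = 3.315 (a 10-metre length = 10 metres).
P(N ≥ 2) = 1 − P(N ≤ 1) ≈ 0.8432.

0.8432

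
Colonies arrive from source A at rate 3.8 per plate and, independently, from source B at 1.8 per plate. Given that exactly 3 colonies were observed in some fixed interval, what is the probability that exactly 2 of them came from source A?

Given the total, each event is independently from source A with probability p = λ_A/(λ_A+λ_B) = 3.8/5.6 ≈ 0.6786.
So K ~ Binomial(3, 3.8/5.6): P(K = 2) = C(3,2) · (3.8/5.6)^2 · (1.8/5.6)^1 ≈ 0.4440.

0.4440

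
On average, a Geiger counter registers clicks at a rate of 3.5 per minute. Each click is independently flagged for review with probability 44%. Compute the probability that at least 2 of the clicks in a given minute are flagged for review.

0.4555

Thinning: the clicks that are flagged for review themselves form a Poisson process with rate 0.44 × 3.5 = 1.54 per minute.
So μ = 1.54.
P(N ≥ 2) = 1 − P(N ≤ 1) ≈ 0.4555.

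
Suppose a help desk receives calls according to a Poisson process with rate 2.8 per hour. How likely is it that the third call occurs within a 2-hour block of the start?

Over the interval, μ = 2.8 × 2 = 5.6 (a 2-hour block = 2 hours).
The third arrival falls in the interval iff at least 3 events occur there: P(S_3 ≤ t) = P(N ≥ 3) = 1 − P(N ≤ 2) ≈ 0.9176.

0.9176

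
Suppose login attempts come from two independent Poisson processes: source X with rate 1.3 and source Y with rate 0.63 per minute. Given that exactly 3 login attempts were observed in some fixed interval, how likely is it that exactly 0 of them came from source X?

Given the total, each event is independently from source X with probability p = λ_X/(λ_X+λ_Y) = 1.3/1.93 ≈ 0.6736.
So K ~ Binomial(3, 1.3/1.93): P(K = 0) = C(3,0) · (1.3/1.93)^0 · (0.63/1.93)^3 ≈ 0.0348.

0.0348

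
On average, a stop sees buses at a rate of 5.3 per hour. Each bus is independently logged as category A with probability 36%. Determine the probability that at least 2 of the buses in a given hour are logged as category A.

0.5685

Thinning: the buses that are logged as category A themselves form a Poisson process with rate 0.36 × 5.3 = 1.908 per hour.
So μ = 1.908.
P(N ≥ 2) = 1 − P(N ≤ 1) ≈ 0.5685.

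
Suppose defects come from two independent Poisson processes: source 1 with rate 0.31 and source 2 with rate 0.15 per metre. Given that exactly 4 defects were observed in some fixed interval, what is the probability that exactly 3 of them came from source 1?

0.3992

Given the total, each event is independently from source 1 with probability p = λ_1/(λ_1+λ_2) = 0.31/0.46 ≈ 0.6739.
So K ~ Binomial(4, 0.31/0.46): P(K = 3) = C(4,3) · (0.31/0.46)^3 · (0.15/0.46)^1 ≈ 0.3992.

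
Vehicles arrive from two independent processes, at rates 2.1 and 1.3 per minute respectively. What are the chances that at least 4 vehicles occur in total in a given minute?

Independent Poisson processes superpose: combined rate λ = 2.1 + 1.3 = 3.4 per minute.
So μ = 3.4.
P(N ≥ 4) = 1 − P(N ≤ 3) ≈ 0.4416.

0.4416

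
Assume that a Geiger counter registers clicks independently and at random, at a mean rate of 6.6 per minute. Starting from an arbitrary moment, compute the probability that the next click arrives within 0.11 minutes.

0.5162

Inter-arrival times are exponential with rate λ = 6.6 per minute.
P(T ≤ 0.11) = 1 − e^(−λt) = 1 − e^(−6.6 × 0.11) = 1 − e^(−0.726) ≈ 0.5162.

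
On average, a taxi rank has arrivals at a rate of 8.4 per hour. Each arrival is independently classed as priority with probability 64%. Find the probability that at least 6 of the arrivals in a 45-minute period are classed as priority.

Thinning: the arrivals that are classed as priority themselves form a Poisson process with rate 0.64 × 8.4 = 5.376 per hour.
Over the interval, μ = 5.376 × 0.75 = 4.032 (a 45-minute period = 0.75 hours).
P(N ≥ 6) = 1 − P(N ≤ 5) ≈ 0.2199.

0.2199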